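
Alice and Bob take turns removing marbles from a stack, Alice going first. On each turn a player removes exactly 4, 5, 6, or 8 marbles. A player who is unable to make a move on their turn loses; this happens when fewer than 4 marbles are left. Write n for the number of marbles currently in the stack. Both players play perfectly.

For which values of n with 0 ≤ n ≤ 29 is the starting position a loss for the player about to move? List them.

0, 1, 2, 3, 12, 13, 14, 15, 24, 25, 26, 27

Build the W/L table. Terminal = L. A non-terminal position is W if it has a move to some L; otherwise it is L.
n=0: no move → L
n=1: no move → L
n=2: no move → L
n=3: no move → L
n=4: W (go to 0, an L position)
n=5: W (go to 1, an L position)
n=6: W (go to 2, an L position)
n=7: W (go to 3, an L position)
n=8: W (go to 3, an L position)
n=9: W (go to 3, an L position)
n=10: W (go to 2, an L position)
n=11: W (go to 3, an L position)
n=12: L (options 8(W), 7(W), 6(W), 4(W) are all W)
n=13: L (options 9(W), 8(W), 7(W), 5(W) are all W)
n=14: L (options 10(W), 9(W), 8(W), 6(W) are all W)
n=15: L (options 11(W), 10(W), 9(W), 7(W) are all W)
n=16: W (go to 12, an L position)
n=17: W (go to 13, an L position)
n=18: W (go to 14, an L position)
n=19: W (go to 15, an L position)
n=20: W (go to 15, an L position)
n=21: W (go to 15, an L position)
n=22: W (go to 14, an L position)
n=23: W (go to 15, an L position)
n=24: L (options 20(W), 19(W), 18(W), 16(W) are all W)
n=25: L (options 21(W), 20(W), 19(W), 17(W) are all W)
n=26: L (options 22(W), 21(W), 20(W), 18(W) are all W)
n=27: L (options 23(W), 22(W), 21(W), 19(W) are all W)
n=28: W (go to 24, an L position)
n=29: W (go to 25, an L position)
The losing starting values of n are exactly the entries labelled L in this table (12 of them).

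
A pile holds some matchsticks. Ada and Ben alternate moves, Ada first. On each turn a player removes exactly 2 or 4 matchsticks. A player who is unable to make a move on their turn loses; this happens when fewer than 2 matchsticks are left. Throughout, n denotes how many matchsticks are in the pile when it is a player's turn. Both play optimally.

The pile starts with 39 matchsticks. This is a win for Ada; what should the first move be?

Remove 2, leaving 37.

Build the W/L table. Terminal = L. A non-terminal position is W if it has a move to some L; otherwise it is L.
n=0: no move → L
n=1: no move → L
n=2: can move to 0, which is L ⇒ W
n=3: can move to 1, which is L ⇒ W
n=4: can move to 0, which is L ⇒ W
n=5: can move to 1, which is L ⇒ W
n=6: moves to 4(W), 2(W); every one is W ⇒ L
n=7: moves to 5(W), 3(W); every one is W ⇒ L
n=8: can move to 6, which is L ⇒ W
n=9: can move to 7, which is L ⇒ W
n=10: can move to 6, which is L ⇒ W
n=11: can move to 7, which is L ⇒ W
n=12: moves to 10(W), 8(W); every one is W ⇒ L
n=13: moves to 11(W), 9(W); every one is W ⇒ L
n=14: can move to 12, which is L ⇒ W
n=15: can move to 13, which is L ⇒ W
n=16: can move to 12, which is L ⇒ W
n=17: can move to 13, which is L ⇒ W
n=18: moves to 16(W), 14(W); every one is W ⇒ L
n=19: moves to 17(W), 15(W); every one is W ⇒ L
n=20: can move to 18, which is L ⇒ W
n=21: can move to 19, which is L ⇒ W
n=22: can move to 18, which is L ⇒ W
n=23: can move to 19, which is L ⇒ W
n=24: moves to 22(W), 20(W); every one is W ⇒ L
n=25: moves to 23(W), 21(W); every one is W ⇒ L
n=26: can move to 24, which is L ⇒ W
n=27: can move to 25, which is L ⇒ W
n=28: can move to 24, which is L ⇒ W
n=29: can move to 25, which is L ⇒ W
n=30: moves to 28(W), 26(W); every one is W ⇒ L
n=31: moves to 29(W), 27(W); every one is W ⇒ L
n=32: can move to 30, which is L ⇒ W
n=33: can move to 31, which is L ⇒ W
n=34: can move to 30, which is L ⇒ W
n=35: can move to 31, which is L ⇒ W
n=36: moves to 34(W), 32(W); every one is W ⇒ L
n=37: moves to 35(W), 33(W); every one is W ⇒ L
n=38: can move to 36, which is L ⇒ W
n=39: can move to 37, which is L ⇒ W
From 39, the L positions reachable in one move are: 37.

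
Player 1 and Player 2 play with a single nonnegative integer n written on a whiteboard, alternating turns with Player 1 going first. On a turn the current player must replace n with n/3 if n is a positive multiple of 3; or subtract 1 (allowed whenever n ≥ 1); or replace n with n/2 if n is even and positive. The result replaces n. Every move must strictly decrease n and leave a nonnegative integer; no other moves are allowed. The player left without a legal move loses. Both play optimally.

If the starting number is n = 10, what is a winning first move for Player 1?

Move to 5.

Compute win/loss labels from the base case upward. A position with no move is L. Any other position is W if it can reach an L in one move, else L.
n=0: no move → L
n=1: can move to 0, which is L ⇒ W
n=2: the only move is to 1(W), a W ⇒ L
n=3: can move to 2, which is L ⇒ W
n=4: can move to 2, which is L ⇒ W
n=5: the only move is to 4(W), a W ⇒ L
n=6: can move to 2, which is L ⇒ W
n=7: the only move is to 6(W), a W ⇒ L
n=8: can move to 7, which is L ⇒ W
n=9: moves to 3(W), 8(W); every one is W ⇒ L
n=10: can move to 5, which is L ⇒ W
From 10, the L positions reachable in one move are: 5, 9. Any move reaching one of these is winning.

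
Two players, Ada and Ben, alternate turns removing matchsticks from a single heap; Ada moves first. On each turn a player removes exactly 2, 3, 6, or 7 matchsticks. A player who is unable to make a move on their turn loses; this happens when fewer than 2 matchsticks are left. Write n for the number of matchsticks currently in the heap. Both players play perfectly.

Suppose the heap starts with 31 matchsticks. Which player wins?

Ada wins.

Use the standard recursion: the mover loses at a terminal position; elsewhere, the mover wins exactly when some move hands the opponent an L position.
n=0: no move → L
n=1: no move → L
n=2: W (go to 0, an L position)
n=3: W (go to 1, an L position)
n=4: W (go to 1, an L position)
n=5: L (options 3(W), 2(W) are all W)
n=6: W (go to 0, an L position)
n=7: W (go to 5, an L position)
n=8: W (go to 5, an L position)
n=9: L (options 7(W), 6(W), 3(W), 2(W) are all W)
n=10: L (options 8(W), 7(W), 4(W), 3(W) are all W)
n=11: W (go to 9, an L position)
n=12: W (go to 10, an L position)
n=13: W (go to 10, an L position)
n=14: L (options 12(W), 11(W), 8(W), 7(W) are all W)
n=15: W (go to 9, an L position)
n=16: W (go to 14, an L position)
n=17: W (go to 14, an L position)
n=18: L (options 16(W), 15(W), 12(W), 11(W) are all W)
n=19: L (options 17(W), 16(W), 13(W), 12(W) are all W)
n=20: W (go to 18, an L position)
n=21: W (go to 19, an L position)
n=22: W (go to 19, an L position)
n=23: L (options 21(W), 20(W), 17(W), 16(W) are all W)
n=24: W (go to 18, an L position)
n=25: W (go to 23, an L position)
n=26: W (go to 23, an L position)
n=27: L (options 25(W), 24(W), 21(W), 20(W) are all W)
n=28: L (options 26(W), 25(W), 22(W), 21(W) are all W)
n=29: W (go to 27, an L position)
n=30: W (go to 28, an L position)
n=31: W (go to 28, an L position)
From 31 Ada can remove 3, leaving 28, reaching an L position.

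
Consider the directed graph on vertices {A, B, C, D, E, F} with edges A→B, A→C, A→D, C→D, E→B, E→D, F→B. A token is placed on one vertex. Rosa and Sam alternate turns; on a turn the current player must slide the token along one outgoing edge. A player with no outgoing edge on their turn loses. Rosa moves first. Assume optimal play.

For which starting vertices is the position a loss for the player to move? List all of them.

B, D

Compute win/loss labels from the base case upward. A position with no move is L. Any other position is W if it can reach an L in one move, else L.
Every edge goes from a vertex to one that appears earlier in the order D, B, C, A, F, E, so processing vertices in that order labels each vertex after all of its successors.
D: no outgoing edge → L
B: no outgoing edge → L
C: W (go to D, an L position)
A: W (go to B, an L position)
F: W (go to B, an L position)
E: W (go to B, an L position)
The losing starting vertices are exactly the entries labelled L in this table (2 of them).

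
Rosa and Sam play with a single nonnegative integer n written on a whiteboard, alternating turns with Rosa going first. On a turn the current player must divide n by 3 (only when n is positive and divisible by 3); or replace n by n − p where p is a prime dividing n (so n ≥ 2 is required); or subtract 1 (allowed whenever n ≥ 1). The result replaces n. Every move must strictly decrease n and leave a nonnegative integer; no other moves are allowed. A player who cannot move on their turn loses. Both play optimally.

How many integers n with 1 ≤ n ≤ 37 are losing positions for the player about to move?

9

Use the standard recursion: the mover loses at a terminal position; elsewhere, the mover wins exactly when some move hands the opponent an L position.
n=0: no move → L
n=1: W (go to 0, an L position)
n=2: W (go to 0, an L position)
n=3: W (go to 0, an L position)
n=4: L (options 2(W), 3(W) are all W)
n=5: W (go to 0, an L position)
n=6: W (go to 4, an L position)
n=7: W (go to 0, an L position)
n=8: L (options 6(W), 7(W) are all W)
n=9: W (go to 8, an L position)
n=10: W (go to 8, an L position)
n=11: W (go to 0, an L position)
n=12: W (go to 4, an L position)
n=13: W (go to 0, an L position)
n=14: L (options 7(W), 12(W), 13(W) are all W)
n=15: W (go to 14, an L position)
n=16: W (go to 14, an L position)
n=17: W (go to 0, an L position)
n=18: L (options 6(W), 15(W), 16(W), 17(W) are all W)
n=19: W (go to 0, an L position)
n=20: W (go to 18, an L position)
n=21: W (go to 14, an L position)
n=22: L (options 11(W), 20(W), 21(W) are all W)
n=23: W (go to 0, an L position)
n=24: W (go to 8, an L position)
n=25: L (options 20(W), 24(W) are all W)
n=26: W (go to 25, an L position)
n=27: L (options 9(W), 24(W), 26(W) are all W)
n=28: W (go to 27, an L position)
n=29: W (go to 0, an L position)
n=30: W (go to 25, an L position)
n=31: W (go to 0, an L position)
n=32: L (options 30(W), 31(W) are all W)
n=33: W (go to 22, an L position)
n=34: W (go to 32, an L position)
n=35: L (options 28(W), 30(W), 34(W) are all W)
n=36: W (go to 35, an L position)
n=37: W (go to 0, an L position)
L entries with 1 ≤ n ≤ 37 (n=0 is outside the asked range and is not counted): n = 4, 8, 14, 18, 22, 25, 27, 32, 35; that makes 9.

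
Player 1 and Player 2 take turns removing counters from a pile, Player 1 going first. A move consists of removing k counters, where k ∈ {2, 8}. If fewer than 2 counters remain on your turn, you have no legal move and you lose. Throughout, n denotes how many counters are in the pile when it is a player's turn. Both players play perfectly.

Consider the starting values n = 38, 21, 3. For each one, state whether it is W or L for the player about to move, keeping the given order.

38: W, 21: L, 3: W

Use the standard recursion: the mover loses at a terminal position; elsewhere, the mover wins exactly when some move hands the opponent an L position.
n=0: no move → L
n=1: no move → L
n=2: →0(L), so W
n=3: →1(L), so W
n=4: →2(W) only, which is W, so L
n=5: →3(W) only, which is W, so L
n=6: →4(L), so W
n=7: →5(L), so W
n=8: →0(L), so W
n=9: →1(L), so W
n=10: →8(W), 2(W) — all W, so L
n=11: →9(W), 3(W) — all W, so L
n=12: →10(L), so W
n=13: →11(L), so W
n=14: →12(W), 6(W) — all W, so L
n=15: →13(W), 7(W) — all W, so L
n=16: →14(L), so W
n=17: →15(L), so W
n=18: →10(L), so W
n=19: →11(L), so W
n=20: →18(W), 12(W) — all W, so L
n=21: →19(W), 13(W) — all W, so L
n=22: →20(L), so W
n=23: →21(L), so W
n=24: →22(W), 16(W) — all W, so L
n=25: →23(W), 17(W) — all W, so L
n=26: →24(L), so W
n=27: →25(L), so W
n=28: →20(L), so W
n=29: →21(L), so W
n=30: →28(W), 22(W) — all W, so L
n=31: →29(W), 23(W) — all W, so L
n=32: →30(L), so W
n=33: →31(L), so W
n=34: →32(W), 26(W) — all W, so L
n=35: →33(W), 27(W) — all W, so L
n=36: →34(L), so W
n=37: →35(L), so W
n=38: →30(L), so W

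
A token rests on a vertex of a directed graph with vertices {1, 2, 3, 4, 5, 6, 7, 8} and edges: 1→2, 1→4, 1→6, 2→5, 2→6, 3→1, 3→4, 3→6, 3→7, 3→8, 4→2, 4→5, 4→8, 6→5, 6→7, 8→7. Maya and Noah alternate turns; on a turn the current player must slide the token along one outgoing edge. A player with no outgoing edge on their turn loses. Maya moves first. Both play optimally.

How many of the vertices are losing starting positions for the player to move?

3

Work bottom-up. With no move the player to move loses. Otherwise the position is W if at least one move leads to an L position for the opponent, and L if every move leads to a W.
Every edge goes from a vertex to one that appears earlier in the order 5, 7, 6, 2, 8, 4, 1, 3, so processing vertices in that order labels each vertex after all of its successors.
5: no outgoing edge → L
7: no outgoing edge → L
6: reaches L-position 7 → W
2: reaches L-position 5 → W
8: reaches L-position 7 → W
4: reaches L-position 5 → W
1: only reaches 4(W), 2(W), 6(W), all W → L
3: reaches L-position 1 → W
The L vertices are 1, 5, 7; that is 3 in all.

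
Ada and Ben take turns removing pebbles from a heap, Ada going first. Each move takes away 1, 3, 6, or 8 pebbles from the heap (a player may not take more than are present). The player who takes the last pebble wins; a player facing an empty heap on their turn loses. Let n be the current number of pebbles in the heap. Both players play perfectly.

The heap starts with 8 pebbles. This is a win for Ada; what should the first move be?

Label each position W (a win for the player to move) or L (a loss). A position with no legal move is L; any other position is W exactly when some move reaches an L, and L when every move reaches a W.
n=0: no move → L
n=1: W (go to 0, an L position)
n=2: L (sole option 1(W) is W)
n=3: W (go to 2, an L position)
n=4: L (options 3(W), 1(W) are all W)
n=5: W (go to 4, an L position)
n=6: W (go to 0, an L position)
n=7: W (go to 4, an L position)
n=8: W (go to 2, an L position)
From 8, the L positions reachable in one move are: 2, 0. Any move reaching one of these is winning.

Remove 6, leaving 2.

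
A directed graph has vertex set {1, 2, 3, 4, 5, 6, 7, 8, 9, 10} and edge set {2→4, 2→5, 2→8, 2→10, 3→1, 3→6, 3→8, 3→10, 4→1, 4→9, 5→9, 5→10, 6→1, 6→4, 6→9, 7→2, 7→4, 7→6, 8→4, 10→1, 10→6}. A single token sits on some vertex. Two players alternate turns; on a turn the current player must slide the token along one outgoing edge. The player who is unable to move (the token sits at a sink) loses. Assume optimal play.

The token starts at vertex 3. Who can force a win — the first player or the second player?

The first player wins.

Positions with no move are L. A position that does have a move is losing for the player to move precisely when every available move leads to a winning position for the opponent. Fill in the labels:
Every edge goes from a vertex to one that appears earlier in the order 1, 9, 4, 6, 8, 10, 5, 2, 7, 3, so processing vertices in that order labels each vertex after all of its successors.
1: no outgoing edge → L
9: no outgoing edge → L
4: can move to 9, which is L ⇒ W
6: can move to 9, which is L ⇒ W
8: the only move is to 4(W), a W ⇒ L
10: can move to 1, which is L ⇒ W
5: can move to 9, which is L ⇒ W
2: can move to 8, which is L ⇒ W
7: moves to 2(W), 6(W), 4(W); every one is W ⇒ L
3: can move to 8, which is L ⇒ W
From 3 the player to move can move to 8, reaching an L position.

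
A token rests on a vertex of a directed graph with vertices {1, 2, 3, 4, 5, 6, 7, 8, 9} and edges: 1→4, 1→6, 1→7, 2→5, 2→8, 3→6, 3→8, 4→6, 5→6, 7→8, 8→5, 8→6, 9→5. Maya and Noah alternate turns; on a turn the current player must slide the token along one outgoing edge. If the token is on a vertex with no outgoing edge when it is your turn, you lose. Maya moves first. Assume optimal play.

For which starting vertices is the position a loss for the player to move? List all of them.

2, 6, 7, 9

Classify positions by backward induction: terminal positions (no move available) are L. From any other position, the mover wins iff some move reaches an L.
Every edge goes from a vertex to one that appears earlier in the order 6, 5, 8, 9, 2, 4, 3, 7, 1, so processing vertices in that order labels each vertex after all of its successors.
6: no outgoing edge → L
5: →6(L), so W
8: →6(L), so W
9: →5(W) only, which is W, so L
2: →8(W), 5(W) — all W, so L
4: →6(L), so W
3: →6(L), so W
7: →8(W) only, which is W, so L
1: →7(L), so W
Reading off the rows marked L gives the requested list; there are 4 such vertices.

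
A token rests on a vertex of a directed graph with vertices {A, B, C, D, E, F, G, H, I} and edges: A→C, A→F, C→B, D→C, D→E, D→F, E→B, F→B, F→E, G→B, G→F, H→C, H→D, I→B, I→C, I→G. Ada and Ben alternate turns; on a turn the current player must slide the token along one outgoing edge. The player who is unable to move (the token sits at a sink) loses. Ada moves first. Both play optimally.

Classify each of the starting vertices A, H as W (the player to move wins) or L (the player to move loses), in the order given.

A: L, H: W

Positions with no move are L. A position that does have a move is losing for the player to move precisely when every available move leads to a winning position for the opponent. Fill in the labels:
Every edge goes from a vertex to one that appears earlier in the order B, E, F, G, C, I, D, H, A, so processing vertices in that order labels each vertex after all of its successors.
B: no outgoing edge → L
E: →B(L), so W
F: →B(L), so W
G: →B(L), so W
C: →B(L), so W
I: →B(L), so W
D: →C(W), F(W), E(W) — all W, so L
H: →D(L), so W
A: →C(W), F(W) — all W, so L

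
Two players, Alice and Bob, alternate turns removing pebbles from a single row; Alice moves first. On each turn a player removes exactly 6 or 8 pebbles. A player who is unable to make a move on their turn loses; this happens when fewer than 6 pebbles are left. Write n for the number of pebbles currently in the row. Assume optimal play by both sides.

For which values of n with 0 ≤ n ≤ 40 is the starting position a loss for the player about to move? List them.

0, 1, 2, 3, 4, 5, 14, 15, 16, 17, 18, 19, 28, 29, 30, 31, 32, 33

Positions with no move are L. A position that does have a move is losing for the player to move precisely when every available move leads to a winning position for the opponent. Fill in the labels:
n=0: no move → L
n=1: no move → L
n=2: no move → L
n=3: no move → L
n=4: no move → L
n=5: no move → L
n=6: can move to 0, which is L ⇒ W
n=7: can move to 1, which is L ⇒ W
n=8: can move to 2, which is L ⇒ W
n=9: can move to 3, which is L ⇒ W
n=10: can move to 4, which is L ⇒ W
n=11: can move to 5, which is L ⇒ W
n=12: can move to 4, which is L ⇒ W
n=13: can move to 5, which is L ⇒ W
n=14: moves to 8(W), 6(W); every one is W ⇒ L
n=15: moves to 9(W), 7(W); every one is W ⇒ L
n=16: moves to 10(W), 8(W); every one is W ⇒ L
n=17: moves to 11(W), 9(W); every one is W ⇒ L
n=18: moves to 12(W), 10(W); every one is W ⇒ L
n=19: moves to 13(W), 11(W); every one is W ⇒ L
n=20: can move to 14, which is L ⇒ W
n=21: can move to 15, which is L ⇒ W
n=22: can move to 16, which is L ⇒ W
n=23: can move to 17, which is L ⇒ W
n=24: can move to 18, which is L ⇒ W
n=25: can move to 19, which is L ⇒ W
n=26: can move to 18, which is L ⇒ W
n=27: can move to 19, which is L ⇒ W
n=28: moves to 22(W), 20(W); every one is W ⇒ L
n=29: moves to 23(W), 21(W); every one is W ⇒ L
n=30: moves to 24(W), 22(W); every one is W ⇒ L
n=31: moves to 25(W), 23(W); every one is W ⇒ L
n=32: moves to 26(W), 24(W); every one is W ⇒ L
n=33: moves to 27(W), 25(W); every one is W ⇒ L
n=34: can move to 28, which is L ⇒ W
n=35: can move to 29, which is L ⇒ W
n=36: can move to 30, which is L ⇒ W
n=37: can move to 31, which is L ⇒ W
n=38: can move to 32, which is L ⇒ W
n=39: can move to 33, which is L ⇒ W
n=40: can move to 32, which is L ⇒ W
Reading off the rows marked L gives the requested list; there are 18 such values of n.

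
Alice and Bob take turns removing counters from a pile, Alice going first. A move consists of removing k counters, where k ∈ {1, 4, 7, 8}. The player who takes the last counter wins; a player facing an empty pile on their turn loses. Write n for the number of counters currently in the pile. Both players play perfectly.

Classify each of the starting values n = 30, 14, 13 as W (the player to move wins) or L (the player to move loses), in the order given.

30: L, 14: L, 13: W

Use the standard recursion: the mover loses at a terminal position; elsewhere, the mover wins exactly when some move hands the opponent an L position.
n=0: no move → L
n=1: can move to 0, which is L ⇒ W
n=2: the only move is to 1(W), a W ⇒ L
n=3: can move to 2, which is L ⇒ W
n=4: can move to 0, which is L ⇒ W
n=5: moves to 4(W), 1(W); every one is W ⇒ L
n=6: can move to 5, which is L ⇒ W
n=7: can move to 0, which is L ⇒ W
n=8: can move to 0, which is L ⇒ W
n=9: can move to 5, which is L ⇒ W
n=10: can move to 2, which is L ⇒ W
n=11: moves to 10(W), 7(W), 4(W), 3(W); every one is W ⇒ L
n=12: can move to 11, which is L ⇒ W
n=13: can move to 5, which is L ⇒ W
n=14: moves to 13(W), 10(W), 7(W), 6(W); every one is W ⇒ L
n=15: can move to 14, which is L ⇒ W
n=16: moves to 15(W), 12(W), 9(W), 8(W); every one is W ⇒ L
n=17: can move to 16, which is L ⇒ W
n=18: can move to 14, which is L ⇒ W
n=19: can move to 11, which is L ⇒ W
n=20: can move to 16, which is L ⇒ W
n=21: can move to 14, which is L ⇒ W
n=22: can move to 14, which is L ⇒ W
n=23: can move to 16, which is L ⇒ W
n=24: can move to 16, which is L ⇒ W
n=25: moves to 24(W), 21(W), 18(W), 17(W); every one is W ⇒ L
n=26: can move to 25, which is L ⇒ W
n=27: moves to 26(W), 23(W), 20(W), 19(W); every one is W ⇒ L
n=28: can move to 27, which is L ⇒ W
n=29: can move to 25, which is L ⇒ W
n=30: moves to 29(W), 26(W), 23(W), 22(W); every one is W ⇒ L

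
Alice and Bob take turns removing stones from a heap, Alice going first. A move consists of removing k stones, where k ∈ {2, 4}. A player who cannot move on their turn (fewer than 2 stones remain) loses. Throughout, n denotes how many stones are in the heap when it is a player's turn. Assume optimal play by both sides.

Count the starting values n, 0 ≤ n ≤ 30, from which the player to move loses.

11

Build the W/L table. Terminal = L. A non-terminal position is W if it has a move to some L; otherwise it is L.
n=0: no move → L
n=1: no move → L
n=2: W (go to 0, an L position)
n=3: W (go to 1, an L position)
n=4: W (go to 0, an L position)
n=5: W (go to 1, an L position)
n=6: L (options 4(W), 2(W) are all W)
n=7: L (options 5(W), 3(W) are all W)
n=8: W (go to 6, an L position)
n=9: W (go to 7, an L position)
n=10: W (go to 6, an L position)
n=11: W (go to 7, an L position)
n=12: L (options 10(W), 8(W) are all W)
n=13: L (options 11(W), 9(W) are all W)
n=14: W (go to 12, an L position)
n=15: W (go to 13, an L position)
n=16: W (go to 12, an L position)
n=17: W (go to 13, an L position)
n=18: L (options 16(W), 14(W) are all W)
n=19: L (options 17(W), 15(W) are all W)
n=20: W (go to 18, an L position)
n=21: W (go to 19, an L position)
n=22: W (go to 18, an L position)
n=23: W (go to 19, an L position)
n=24: L (options 22(W), 20(W) are all W)
n=25: L (options 23(W), 21(W) are all W)
n=26: W (go to 24, an L position)
n=27: W (go to 25, an L position)
n=28: W (go to 24, an L position)
n=29: W (go to 25, an L position)
n=30: L (options 28(W), 26(W) are all W)
L entries with 0 ≤ n ≤ 30: n = 0, 1, 6, 7, 12, 13, 18, 19, 24, 25, 30; that makes 11.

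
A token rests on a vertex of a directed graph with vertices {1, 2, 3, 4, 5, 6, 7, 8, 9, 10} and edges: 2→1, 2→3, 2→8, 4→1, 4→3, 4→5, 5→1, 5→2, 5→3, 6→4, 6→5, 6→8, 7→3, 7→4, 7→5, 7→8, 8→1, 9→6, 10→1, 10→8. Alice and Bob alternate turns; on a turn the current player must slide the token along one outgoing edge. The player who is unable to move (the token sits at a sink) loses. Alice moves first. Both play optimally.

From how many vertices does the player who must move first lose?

Positions with no move are L. A position that does have a move is losing for the player to move precisely when every available move leads to a winning position for the opponent. Fill in the labels:
Every edge goes from a vertex to one that appears earlier in the order 3, 1, 8, 2, 5, 4, 6, 10, 7, 9, so processing vertices in that order labels each vertex after all of its successors.
3: no outgoing edge → L
1: no outgoing edge → L
8: →1(L), so W
2: →1(L), so W
5: →1(L), so W
4: →1(L), so W
6: →4(W), 5(W), 8(W) — all W, so L
10: →1(L), so W
7: →3(L), so W
9: →6(L), so W
The L vertices are 1, 3, 6; that is 3 in all.

3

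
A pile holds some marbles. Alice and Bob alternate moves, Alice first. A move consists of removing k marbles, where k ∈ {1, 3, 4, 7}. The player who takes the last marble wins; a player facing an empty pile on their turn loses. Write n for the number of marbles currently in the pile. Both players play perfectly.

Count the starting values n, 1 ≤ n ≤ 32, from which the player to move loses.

8

Positions with no move are L. A position that does have a move is losing for the player to move precisely when every available move leads to a winning position for the opponent. Fill in the labels:
n=0: no move → L
n=1: reaches L-position 0 → W
n=2: only reaches 1(W), which is W → L
n=3: reaches L-position 2 → W
n=4: reaches L-position 0 → W
n=5: reaches L-position 2 → W
n=6: reaches L-position 2 → W
n=7: reaches L-position 0 → W
n=8: only reaches 7(W), 5(W), 4(W), 1(W), all W → L
n=9: reaches L-position 8 → W
n=10: only reaches 9(W), 7(W), 6(W), 3(W), all W → L
n=11: reaches L-position 10 → W
n=12: reaches L-position 8 → W
n=13: reaches L-position 10 → W
n=14: reaches L-position 10 → W
n=15: reaches L-position 8 → W
n=16: only reaches 15(W), 13(W), 12(W), 9(W), all W → L
n=17: reaches L-position 16 → W
n=18: only reaches 17(W), 15(W), 14(W), 11(W), all W → L
n=19: reaches L-position 18 → W
n=20: reaches L-position 16 → W
n=21: reaches L-position 18 → W
n=22: reaches L-position 18 → W
n=23: reaches L-position 16 → W
n=24: only reaches 23(W), 21(W), 20(W), 17(W), all W → L
n=25: reaches L-position 24 → W
n=26: only reaches 25(W), 23(W), 22(W), 19(W), all W → L
n=27: reaches L-position 26 → W
n=28: reaches L-position 24 → W
n=29: reaches L-position 26 → W
n=30: reaches L-position 26 → W
n=31: reaches L-position 24 → W
n=32: only reaches 31(W), 29(W), 28(W), 25(W), all W → L
L entries with 1 ≤ n ≤ 32 (n=0 is outside the asked range and is not counted): n = 2, 8, 10, 16, 18, 24, 26, 32; that makes 8.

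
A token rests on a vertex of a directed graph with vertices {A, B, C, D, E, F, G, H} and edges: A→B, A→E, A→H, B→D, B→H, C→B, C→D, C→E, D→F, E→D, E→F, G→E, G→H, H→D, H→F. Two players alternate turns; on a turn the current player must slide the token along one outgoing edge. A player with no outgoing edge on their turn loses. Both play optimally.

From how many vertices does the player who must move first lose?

Work bottom-up. With no move the player to move loses. Otherwise the position is W if at least one move leads to an L position for the opponent, and L if every move leads to a W.
Every edge goes from a vertex to one that appears earlier in the order F, D, H, B, E, A, C, G, so processing vertices in that order labels each vertex after all of its successors.
F: no outgoing edge → L
D: can move to F, which is L ⇒ W
H: can move to F, which is L ⇒ W
B: moves to H(W), D(W); every one is W ⇒ L
E: can move to F, which is L ⇒ W
A: can move to B, which is L ⇒ W
C: can move to B, which is L ⇒ W
G: moves to E(W), H(W); every one is W ⇒ L
The L vertices are B, F, G; that is 3 in all.

3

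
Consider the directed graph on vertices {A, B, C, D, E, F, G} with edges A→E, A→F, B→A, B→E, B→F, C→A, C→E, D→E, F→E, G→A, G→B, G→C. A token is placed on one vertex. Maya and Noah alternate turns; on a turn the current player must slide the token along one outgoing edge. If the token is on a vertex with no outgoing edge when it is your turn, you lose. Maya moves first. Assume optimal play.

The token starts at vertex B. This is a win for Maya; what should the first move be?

Move to E.

Label each position W (a win for the player to move) or L (a loss). A position with no legal move is L; any other position is W exactly when some move reaches an L, and L when every move reaches a W.
Every edge goes from a vertex to one that appears earlier in the order E, F, A, B, C, G, D, so processing vertices in that order labels each vertex after all of its successors.
E: no outgoing edge → L
F: reaches L-position E → W
A: reaches L-position E → W
B: reaches L-position E → W
C: reaches L-position E → W
G: only reaches C(W), B(W), A(W), all W → L
D: reaches L-position E → W
From B, the L positions reachable in one move are: E.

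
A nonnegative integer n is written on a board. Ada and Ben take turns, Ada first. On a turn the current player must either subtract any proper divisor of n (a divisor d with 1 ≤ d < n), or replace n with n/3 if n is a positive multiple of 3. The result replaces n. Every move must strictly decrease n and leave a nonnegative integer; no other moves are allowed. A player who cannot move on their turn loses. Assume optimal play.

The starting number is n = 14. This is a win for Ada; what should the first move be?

Move to 7.

Classify positions by backward induction: terminal positions (no move available) are L. From any other position, the mover wins iff some move reaches an L.
n=0: no move → L
n=1: no move → L
n=2: can move to 1, which is L ⇒ W
n=3: can move to 1, which is L ⇒ W
n=4: moves to 2(W), 3(W); every one is W ⇒ L
n=5: can move to 4, which is L ⇒ W
n=6: can move to 4, which is L ⇒ W
n=7: the only move is to 6(W), a W ⇒ L
n=8: can move to 4, which is L ⇒ W
n=9: moves to 3(W), 6(W), 8(W); every one is W ⇒ L
n=10: can move to 9, which is L ⇒ W
n=11: the only move is to 10(W), a W ⇒ L
n=12: can move to 4, which is L ⇒ W
n=13: the only move is to 12(W), a W ⇒ L
n=14: can move to 7, which is L ⇒ W
From 14, the L positions reachable in one move are: 7, 13. Any move reaching one of these is winning.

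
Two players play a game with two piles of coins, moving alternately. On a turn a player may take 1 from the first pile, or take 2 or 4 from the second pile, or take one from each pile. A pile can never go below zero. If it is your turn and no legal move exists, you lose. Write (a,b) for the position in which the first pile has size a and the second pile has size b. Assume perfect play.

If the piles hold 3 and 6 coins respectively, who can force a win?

The first player wins.

Use the standard recursion: the mover loses at a terminal position; elsewhere, the mover wins exactly when some move hands the opponent an L position.
No move ever increases a pile, so every position that can arise here has a ≤ 3 and b ≤ 6; it is enough to label the cells with 0 ≤ a ≤ 3 and 0 ≤ b ≤ 6.
Every move lowers a or b (never raises either), so fill the grid row by row in increasing a, and left to right within a row: each cell's successors are then already labelled.
      b=0  b=1  b=2  b=3  b=4  b=5  b=6
a=0:    L    L    W    W    W    W    L
a=1:    W    W    W    L    L    W    W
a=2:    L    L    W    W    W    W    L
a=3:    W    W    W    L    L    W    W
Cells with no legal move (terminal, hence L): (0,0), (0,1).
The remaining L cells, each justified by listing all of its moves:
(0,6): only reaches (0,4)(W), (0,2)(W), all W → L
(1,3): only reaches (0,3)(W), (1,1)(W), (0,2)(W), all W → L
(1,4): only reaches (0,4)(W), (1,2)(W), (1,0)(W), (0,3)(W), all W → L
(2,0): only reaches (1,0)(W), which is W → L
(2,1): only reaches (1,1)(W), (1,0)(W), all W → L
(2,6): only reaches (1,6)(W), (2,4)(W), (2,2)(W), (1,5)(W), all W → L
(3,3): only reaches (2,3)(W), (3,1)(W), (2,2)(W), all W → L
(3,4): only reaches (2,4)(W), (3,2)(W), (3,0)(W), (2,3)(W), all W → L
Every other cell has at least one move into one of the L cells above, so it is W.
The starting position (3,6) is W: the player to move should move to (2,6), handing over an L position.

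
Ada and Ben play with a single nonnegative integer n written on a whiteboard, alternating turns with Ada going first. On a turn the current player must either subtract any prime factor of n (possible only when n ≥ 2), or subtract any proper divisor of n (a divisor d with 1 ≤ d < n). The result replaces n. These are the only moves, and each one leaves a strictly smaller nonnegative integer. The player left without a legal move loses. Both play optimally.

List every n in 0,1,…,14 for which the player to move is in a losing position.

Label each position W (a win for the player to move) or L (a loss). A position with no legal move is L; any other position is W exactly when some move reaches an L, and L when every move reaches a W.
n=0: no move → L
n=1: no move → L
n=2: W (go to 0, an L position)
n=3: W (go to 0, an L position)
n=4: L (options 2(W), 3(W) are all W)
n=5: W (go to 0, an L position)
n=6: W (go to 4, an L position)
n=7: W (go to 0, an L position)
n=8: W (go to 4, an L position)
n=9: L (options 6(W), 8(W) are all W)
n=10: W (go to 9, an L position)
n=11: W (go to 0, an L position)
n=12: W (go to 9, an L position)
n=13: W (go to 0, an L position)
n=14: L (options 7(W), 12(W), 13(W) are all W)
Reading off the rows marked L gives the requested list; there are 5 such values of n.

0, 1, 4, 9, 14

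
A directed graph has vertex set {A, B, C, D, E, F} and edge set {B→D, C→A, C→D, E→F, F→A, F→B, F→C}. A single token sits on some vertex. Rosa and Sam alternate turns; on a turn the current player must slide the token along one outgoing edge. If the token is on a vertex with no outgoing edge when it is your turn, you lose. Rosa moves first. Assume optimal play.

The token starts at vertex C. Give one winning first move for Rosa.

Move to D.

Label each position W (a win for the player to move) or L (a loss). A position with no legal move is L; any other position is W exactly when some move reaches an L, and L when every move reaches a W.
Every edge goes from a vertex to one that appears earlier in the order A, D, C, B, F, E, so processing vertices in that order labels each vertex after all of its successors.
A: no outgoing edge → L
D: no outgoing edge → L
C: →D(L), so W
B: →D(L), so W
F: →A(L), so W
E: →F(W) only, which is W, so L
From C, the L positions reachable in one move are: D, A. Any move reaching one of these is winning.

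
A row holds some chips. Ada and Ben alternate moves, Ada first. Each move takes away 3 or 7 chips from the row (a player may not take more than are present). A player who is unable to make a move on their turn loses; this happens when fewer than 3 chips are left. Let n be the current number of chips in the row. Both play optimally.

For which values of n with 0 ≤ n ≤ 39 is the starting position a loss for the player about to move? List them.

0, 1, 2, 6, 10, 11, 12, 16, 20, 21, 22, 26, 30, 31, 32, 36

Build the W/L table. Terminal = L. A non-terminal position is W if it has a move to some L; otherwise it is L.
n=0: no move → L
n=1: no move → L
n=2: no move → L
n=3: reaches L-position 0 → W
n=4: reaches L-position 1 → W
n=5: reaches L-position 2 → W
n=6: only reaches 3(W), which is W → L
n=7: reaches L-position 0 → W
n=8: reaches L-position 1 → W
n=9: reaches L-position 6 → W
n=10: only reaches 7(W), 3(W), all W → L
n=11: only reaches 8(W), 4(W), all W → L
n=12: only reaches 9(W), 5(W), all W → L
n=13: reaches L-position 10 → W
n=14: reaches L-position 11 → W
n=15: reaches L-position 12 → W
n=16: only reaches 13(W), 9(W), all W → L
n=17: reaches L-position 10 → W
n=18: reaches L-position 11 → W
n=19: reaches L-position 16 → W
n=20: only reaches 17(W), 13(W), all W → L
n=21: only reaches 18(W), 14(W), all W → L
n=22: only reaches 19(W), 15(W), all W → L
n=23: reaches L-position 20 → W
n=24: reaches L-position 21 → W
n=25: reaches L-position 22 → W
n=26: only reaches 23(W), 19(W), all W → L
n=27: reaches L-position 20 → W
n=28: reaches L-position 21 → W
n=29: reaches L-position 26 → W
n=30: only reaches 27(W), 23(W), all W → L
n=31: only reaches 28(W), 24(W), all W → L
n=32: only reaches 29(W), 25(W), all W → L
n=33: reaches L-position 30 → W
n=34: reaches L-position 31 → W
n=35: reaches L-position 32 → W
n=36: only reaches 33(W), 29(W), all W → L
n=37: reaches L-position 30 → W
n=38: reaches L-position 31 → W
n=39: reaches L-position 36 → W
Reading off the rows marked L gives the requested list; there are 16 such values of n.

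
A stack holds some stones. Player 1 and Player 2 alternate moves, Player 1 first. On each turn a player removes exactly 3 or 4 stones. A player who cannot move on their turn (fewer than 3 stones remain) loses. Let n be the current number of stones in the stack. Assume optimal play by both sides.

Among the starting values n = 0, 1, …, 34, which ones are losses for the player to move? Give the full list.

Compute win/loss labels from the base case upward. A position with no move is L. Any other position is W if it can reach an L in one move, else L.
n=0: no move → L
n=1: no move → L
n=2: no move → L
n=3: →0(L), so W
n=4: →1(L), so W
n=5: →2(L), so W
n=6: →2(L), so W
n=7: →4(W), 3(W) — all W, so L
n=8: →5(W), 4(W) — all W, so L
n=9: →6(W), 5(W) — all W, so L
n=10: →7(L), so W
n=11: →8(L), so W
n=12: →9(L), so W
n=13: →9(L), so W
n=14: →11(W), 10(W) — all W, so L
n=15: →12(W), 11(W) — all W, so L
n=16: →13(W), 12(W) — all W, so L
n=17: →14(L), so W
n=18: →15(L), so W
n=19: →16(L), so W
n=20: →16(L), so W
n=21: →18(W), 17(W) — all W, so L
n=22: →19(W), 18(W) — all W, so L
n=23: →20(W), 19(W) — all W, so L
n=24: →21(L), so W
n=25: →22(L), so W
n=26: →23(L), so W
n=27: →23(L), so W
n=28: →25(W), 24(W) — all W, so L
n=29: →26(W), 25(W) — all W, so L
n=30: →27(W), 26(W) — all W, so L
n=31: →28(L), so W
n=32: →29(L), so W
n=33: →30(L), so W
n=34: →30(L), so W
Reading off the rows marked L gives the requested list; there are 15 such values of n.

0, 1, 2, 7, 8, 9, 14, 15, 16, 21, 22, 23, 28, 29, 30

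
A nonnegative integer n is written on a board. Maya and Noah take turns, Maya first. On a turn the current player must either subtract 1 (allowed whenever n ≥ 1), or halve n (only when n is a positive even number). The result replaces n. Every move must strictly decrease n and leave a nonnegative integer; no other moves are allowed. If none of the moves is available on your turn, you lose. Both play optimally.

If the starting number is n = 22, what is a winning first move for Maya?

Label each position W (a win for the player to move) or L (a loss). A position with no legal move is L; any other position is W exactly when some move reaches an L, and L when every move reaches a W.
n=0: no move → L
n=1: reaches L-position 0 → W
n=2: only reaches 1(W), which is W → L
n=3: reaches L-position 2 → W
n=4: reaches L-position 2 → W
n=5: only reaches 4(W), which is W → L
n=6: reaches L-position 5 → W
n=7: only reaches 6(W), which is W → L
n=8: reaches L-position 7 → W
n=9: only reaches 8(W), which is W → L
n=10: reaches L-position 5 → W
n=11: only reaches 10(W), which is W → L
n=12: reaches L-position 11 → W
n=13: only reaches 12(W), which is W → L
n=14: reaches L-position 7 → W
n=15: only reaches 14(W), which is W → L
n=16: reaches L-position 15 → W
n=17: only reaches 16(W), which is W → L
n=18: reaches L-position 9 → W
n=19: only reaches 18(W), which is W → L
n=20: reaches L-position 19 → W
n=21: only reaches 20(W), which is W → L
n=22: reaches L-position 11 → W
From 22, the L positions reachable in one move are: 11, 21. Any move reaching one of these is winning.

Move to 11.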